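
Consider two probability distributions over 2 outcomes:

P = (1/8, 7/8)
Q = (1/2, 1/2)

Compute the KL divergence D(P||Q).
D(P||Q) = Σ P(i) log₂(P(i)/Q(i))
  i=0: (1/8) × log₂((1/8)/(1/2)) = (1/8) × log₂(1/4) = -0.2500
  i=1: (7/8) × log₂((7/8)/(1/2)) = (7/8) × log₂(7/4) = 0.7064
D(P||Q) = -0.2500 + 0.7064
  = 0.4564 bits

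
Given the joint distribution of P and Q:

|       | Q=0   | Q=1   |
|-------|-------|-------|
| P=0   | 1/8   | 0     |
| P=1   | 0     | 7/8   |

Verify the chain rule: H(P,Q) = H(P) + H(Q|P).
Left side:
H(P,Q) = -[(1/8)·log₂(1/8) + (7/8)·log₂(7/8)]
  = 0.3750 + 0.1686
  = 0.5436 bits

Right side:
Marginal P(P) (row sums):
  P(P=0) = 1/8 + 0 = 1/8
  P(P=1) = 0 + 7/8 = 7/8
H(P) = -[(1/8)·log₂(1/8) + (7/8)·log₂(7/8)]
  = 0.3750 + 0.1686
  = 0.5436 bits
H(Q|P) = -Σ P(P,Q)·log₂ P(Q|P), where P(Q|P) = P(P,Q) / P(P)
  (cells with P(P,Q) = 0 contribute 0)
  (P=0,Q=0): P(Q|P) = (1/8)/(1/8) = 1;  -(1/8)·log₂(1) = 0.0000
  (P=1,Q=1): P(Q|P) = (7/8)/(7/8) = 1;  -(7/8)·log₂(1) = 0.0000
H(Q|P) = 0.0000 + 0.0000
  = 0.0000 bits
H(P) + H(Q|P) = 0.5436 + 0.0000 = 0.5436 bits

Both sides equal 0.5436 bits, so the chain rule holds ✓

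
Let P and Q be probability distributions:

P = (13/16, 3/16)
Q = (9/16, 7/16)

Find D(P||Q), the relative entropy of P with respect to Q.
D(P||Q) = Σ P(i) log₂(P(i)/Q(i))
  i=0: (13/16) × log₂((13/16)/(9/16)) = (13/16) × log₂(13/9) = 0.4310
  i=1: (3/16) × log₂((3/16)/(7/16)) = (3/16) × log₂(3/7) = -0.2292
D(P||Q) = 0.4310 - 0.2292
  = 0.2018 bits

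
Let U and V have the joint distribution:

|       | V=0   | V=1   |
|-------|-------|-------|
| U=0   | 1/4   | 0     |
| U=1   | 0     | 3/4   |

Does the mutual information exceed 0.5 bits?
Marginal P(U) (row sums):
  P(U=0) = 1/4 + 0 = 1/4
  P(U=1) = 0 + 3/4 = 3/4
Marginal P(V) (column sums):
  P(V=0) = 1/4 + 0 = 1/4
  P(V=1) = 0 + 3/4 = 3/4

H(U) = -[(1/4)·log₂(1/4) + (3/4)·log₂(3/4)]
  = 0.5000 + 0.3113
  = 0.8113 bits
H(V) = -[(1/4)·log₂(1/4) + (3/4)·log₂(3/4)]
  = 0.5000 + 0.3113
  = 0.8113 bits
H(U,V) = -[(1/4)·log₂(1/4) + (3/4)·log₂(3/4)]
  = 0.5000 + 0.3113
  = 0.8113 bits

I(U;V) = H(U) + H(V) - H(U,V)
  = 0.8113 + 0.8113 - 0.8113
  = 0.8113 bits

Yes. I(U;V) = 0.8113 bits, which is > 0.5 bits.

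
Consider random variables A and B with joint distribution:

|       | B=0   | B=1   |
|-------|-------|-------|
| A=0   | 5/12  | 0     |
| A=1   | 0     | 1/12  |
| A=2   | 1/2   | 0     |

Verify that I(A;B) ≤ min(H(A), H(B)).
Marginal P(A) (row sums):
  P(A=0) = 5/12 + 0 = 5/12
  P(A=1) = 0 + 1/12 = 1/12
  P(A=2) = 1/2 + 0 = 1/2
Marginal P(B) (column sums):
  P(B=0) = 5/12 + 0 + 1/2 = 11/12
  P(B=1) = 0 + 1/12 + 0 = 1/12

H(A) = -[(5/12)·log₂(5/12) + (1/12)·log₂(1/12) + (1/2)·log₂(1/2)]
  = 0.5263 + 0.2987 + 0.5000
  = 1.3250 bits
H(B) = -[(11/12)·log₂(11/12) + (1/12)·log₂(1/12)]
  = 0.1151 + 0.2987
  = 0.4138 bits
H(A,B) = -[(5/12)·log₂(5/12) + (1/12)·log₂(1/12) + (1/2)·log₂(1/2)]
  = 0.5263 + 0.2987 + 0.5000
  = 1.3250 bits

I(A;B) = H(A) + H(B) - H(A,B)
  = 1.3250 + 0.4138 - 1.3250
  = 0.4138 bits

min(H(A), H(B)) = min(1.3250, 0.4138) = 0.4138 bits
Since 0.4138 ≤ 0.4138, the bound is satisfied ✓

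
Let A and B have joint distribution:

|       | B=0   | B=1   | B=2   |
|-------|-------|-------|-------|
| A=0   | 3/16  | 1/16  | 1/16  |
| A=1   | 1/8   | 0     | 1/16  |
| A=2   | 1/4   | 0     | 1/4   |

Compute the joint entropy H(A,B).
H(A,B) = -Σ P(A,B) log₂ P(A,B), summed over the non-zero cells:
H(A,B) = -[(3/16)·log₂(3/16) + (1/16)·log₂(1/16) + (1/16)·log₂(1/16) + (1/8)·log₂(1/8) + (1/16)·log₂(1/16) + (1/4)·log₂(1/4) + (1/4)·log₂(1/4)]
  = 0.4528 + 0.2500 + 0.2500 + 0.3750 + 0.2500 + 0.5000 + 0.5000
  = 2.5778 bits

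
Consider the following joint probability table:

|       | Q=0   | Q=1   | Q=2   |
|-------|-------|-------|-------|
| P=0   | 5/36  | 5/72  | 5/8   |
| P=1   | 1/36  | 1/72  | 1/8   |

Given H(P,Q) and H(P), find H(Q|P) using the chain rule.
From the chain rule: H(P,Q) = H(P) + H(Q|P)
Therefore: H(Q|P) = H(P,Q) - H(P)

H(P,Q) = -[(5/36)·log₂(5/36) + (5/72)·log₂(5/72) + (5/8)·log₂(5/8) + (1/36)·log₂(1/36) + (1/72)·log₂(1/72) + (1/8)·log₂(1/8)]
  = 0.3956 + 0.2672 + 0.4238 + 0.1436 + 0.0857 + 0.3750
  = 1.6909 bits
Marginal P(P) (row sums):
  P(P=0) = 5/36 + 5/72 + 5/8 = 5/6
  P(P=1) = 1/36 + 1/72 + 1/8 = 1/6
H(P) = -[(5/6)·log₂(5/6) + (1/6)·log₂(1/6)]
  = 0.2192 + 0.4308
  = 0.6500 bits

H(Q|P) = 1.6909 - 0.6500 = 1.0409 bits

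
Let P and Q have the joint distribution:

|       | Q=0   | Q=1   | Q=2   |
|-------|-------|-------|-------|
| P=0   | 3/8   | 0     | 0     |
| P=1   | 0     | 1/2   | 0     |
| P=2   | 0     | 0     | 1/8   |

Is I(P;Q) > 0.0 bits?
Marginal P(P) (row sums):
  P(P=0) = 3/8 + 0 + 0 = 3/8
  P(P=1) = 0 + 1/2 + 0 = 1/2
  P(P=2) = 0 + 0 + 1/8 = 1/8
Marginal P(Q) (column sums):
  P(Q=0) = 3/8 + 0 + 0 = 3/8
  P(Q=1) = 0 + 1/2 + 0 = 1/2
  P(Q=2) = 0 + 0 + 1/8 = 1/8

H(P) = -[(3/8)·log₂(3/8) + (1/2)·log₂(1/2) + (1/8)·log₂(1/8)]
  = 0.5306 + 0.5000 + 0.3750
  = 1.4056 bits
H(Q) = -[(3/8)·log₂(3/8) + (1/2)·log₂(1/2) + (1/8)·log₂(1/8)]
  = 0.5306 + 0.5000 + 0.3750
  = 1.4056 bits
H(P,Q) = -[(3/8)·log₂(3/8) + (1/2)·log₂(1/2) + (1/8)·log₂(1/8)]
  = 0.5306 + 0.5000 + 0.3750
  = 1.4056 bits

I(P;Q) = H(P) + H(Q) - H(P,Q)
  = 1.4056 + 1.4056 - 1.4056
  = 1.4056 bits

Yes. I(P;Q) = 1.4056 bits, which is > 0.0 bits.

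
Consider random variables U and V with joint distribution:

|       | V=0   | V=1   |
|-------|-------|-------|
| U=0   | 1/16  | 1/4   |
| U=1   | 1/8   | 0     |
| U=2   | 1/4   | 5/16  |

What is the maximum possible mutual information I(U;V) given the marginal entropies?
The upper bound on mutual information is I(U;V) ≤ min(H(U), H(V)).

Marginal P(U) (row sums):
  P(U=0) = 1/16 + 1/4 = 5/16
  P(U=1) = 1/8 + 0 = 1/8
  P(U=2) = 1/4 + 5/16 = 9/16
Marginal P(V) (column sums):
  P(V=0) = 1/16 + 1/8 + 1/4 = 7/16
  P(V=1) = 1/4 + 0 + 5/16 = 9/16

H(U) = -[(5/16)·log₂(5/16) + (1/8)·log₂(1/8) + (9/16)·log₂(9/16)]
  = 0.5244 + 0.3750 + 0.4669
  = 1.3663 bits
H(V) = -[(7/16)·log₂(7/16) + (9/16)·log₂(9/16)]
  = 0.5218 + 0.4669
  = 0.9887 bits

Maximum possible I(U;V) = min(1.3663, 0.9887) = 0.9887 bits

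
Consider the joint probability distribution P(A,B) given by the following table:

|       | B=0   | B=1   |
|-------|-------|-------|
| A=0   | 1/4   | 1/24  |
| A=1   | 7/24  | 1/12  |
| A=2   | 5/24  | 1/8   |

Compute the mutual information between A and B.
Marginal P(A) (row sums):
  P(A=0) = 1/4 + 1/24 = 7/24
  P(A=1) = 7/24 + 1/12 = 3/8
  P(A=2) = 5/24 + 1/8 = 1/3
Marginal P(B) (column sums):
  P(B=0) = 1/4 + 7/24 + 5/24 = 3/4
  P(B=1) = 1/24 + 1/12 + 1/8 = 1/4

H(A) = -[(7/24)·log₂(7/24) + (3/8)·log₂(3/8) + (1/3)·log₂(1/3)]
  = 0.5185 + 0.5306 + 0.5283
  = 1.5774 bits
H(B) = -[(3/4)·log₂(3/4) + (1/4)·log₂(1/4)]
  = 0.3113 + 0.5000
  = 0.8113 bits
H(A,B) = -[(1/4)·log₂(1/4) + (1/24)·log₂(1/24) + (7/24)·log₂(7/24) + (1/12)·log₂(1/12) + (5/24)·log₂(5/24) + (1/8)·log₂(1/8)]
  = 0.5000 + 0.1910 + 0.5185 + 0.2987 + 0.4715 + 0.3750
  = 2.3547 bits

I(A;B) = H(A) + H(B) - H(A,B)
  = 1.5774 + 0.8113 - 2.3547
  = 0.0340 bits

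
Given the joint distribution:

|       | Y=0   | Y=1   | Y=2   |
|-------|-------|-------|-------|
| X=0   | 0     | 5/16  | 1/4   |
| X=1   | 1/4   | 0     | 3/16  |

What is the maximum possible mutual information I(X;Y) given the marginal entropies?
The upper bound on mutual information is I(X;Y) ≤ min(H(X), H(Y)).

Marginal P(X) (row sums):
  P(X=0) = 0 + 5/16 + 1/4 = 9/16
  P(X=1) = 1/4 + 0 + 3/16 = 7/16
Marginal P(Y) (column sums):
  P(Y=0) = 0 + 1/4 = 1/4
  P(Y=1) = 5/16 + 0 = 5/16
  P(Y=2) = 1/4 + 3/16 = 7/16

H(X) = -[(9/16)·log₂(9/16) + (7/16)·log₂(7/16)]
  = 0.4669 + 0.5218
  = 0.9887 bits
H(Y) = -[(1/4)·log₂(1/4) + (5/16)·log₂(5/16) + (7/16)·log₂(7/16)]
  = 0.5000 + 0.5244 + 0.5218
  = 1.5462 bits

Maximum possible I(X;Y) = min(0.9887, 1.5462) = 0.9887 bits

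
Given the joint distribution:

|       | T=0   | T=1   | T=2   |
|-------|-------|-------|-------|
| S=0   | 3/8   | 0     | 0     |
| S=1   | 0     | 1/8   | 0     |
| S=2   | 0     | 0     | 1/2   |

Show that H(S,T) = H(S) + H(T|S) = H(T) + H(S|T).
Marginal P(S) (row sums):
  P(S=0) = 3/8 + 0 + 0 = 3/8
  P(S=1) = 0 + 1/8 + 0 = 1/8
  P(S=2) = 0 + 0 + 1/2 = 1/2
Marginal P(T) (column sums):
  P(T=0) = 3/8 + 0 + 0 = 3/8
  P(T=1) = 0 + 1/8 + 0 = 1/8
  P(T=2) = 0 + 0 + 1/2 = 1/2

Decomposition 1: H(S) + H(T|S)
H(S) = -[(3/8)·log₂(3/8) + (1/8)·log₂(1/8) + (1/2)·log₂(1/2)]
  = 0.5306 + 0.3750 + 0.5000
  = 1.4056 bits
H(T|S) = -Σ P(S,T)·log₂ P(T|S), where P(T|S) = P(S,T) / P(S)
  (cells with P(S,T) = 0 contribute 0)
  (S=0,T=0): P(T|S) = (3/8)/(3/8) = 1;  -(3/8)·log₂(1) = 0.0000
  (S=1,T=1): P(T|S) = (1/8)/(1/8) = 1;  -(1/8)·log₂(1) = 0.0000
  (S=2,T=2): P(T|S) = (1/2)/(1/2) = 1;  -(1/2)·log₂(1) = 0.0000
H(T|S) = 0.0000 + 0.0000 + 0.0000
  = 0.0000 bits
H(S) + H(T|S) = 1.4056 + 0.0000 = 1.4056 bits

Decomposition 2: H(T) + H(S|T)
H(T) = -[(3/8)·log₂(3/8) + (1/8)·log₂(1/8) + (1/2)·log₂(1/2)]
  = 0.5306 + 0.3750 + 0.5000
  = 1.4056 bits
H(S|T) = -Σ P(S,T)·log₂ P(S|T), where P(S|T) = P(S,T) / P(T)
  (cells with P(S,T) = 0 contribute 0)
  (S=0,T=0): P(S|T) = (3/8)/(3/8) = 1;  -(3/8)·log₂(1) = 0.0000
  (S=1,T=1): P(S|T) = (1/8)/(1/8) = 1;  -(1/8)·log₂(1) = 0.0000
  (S=2,T=2): P(S|T) = (1/2)/(1/2) = 1;  -(1/2)·log₂(1) = 0.0000
H(S|T) = 0.0000 + 0.0000 + 0.0000
  = 0.0000 bits
H(T) + H(S|T) = 1.4056 + 0.0000 = 1.4056 bits

Direct computation of the joint entropy:
H(S,T) = -[(3/8)·log₂(3/8) + (1/8)·log₂(1/8) + (1/2)·log₂(1/2)]
  = 0.5306 + 0.3750 + 0.5000
  = 1.4056 bits

All three agree: H(S,T) = 1.4056 bits ✓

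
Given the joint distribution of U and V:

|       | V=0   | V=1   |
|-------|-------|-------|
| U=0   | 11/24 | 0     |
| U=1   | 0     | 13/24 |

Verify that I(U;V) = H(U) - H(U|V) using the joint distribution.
Left side, from I(U;V) = H(U) + H(V) - H(U,V):
Marginal P(U) (row sums):
  P(U=0) = 11/24 + 0 = 11/24
  P(U=1) = 0 + 13/24 = 13/24
Marginal P(V) (column sums):
  P(V=0) = 11/24 + 0 = 11/24
  P(V=1) = 0 + 13/24 = 13/24

H(U) = -[(11/24)·log₂(11/24) + (13/24)·log₂(13/24)]
  = 0.5159 + 0.4791
  = 0.9950 bits
H(V) = -[(11/24)·log₂(11/24) + (13/24)·log₂(13/24)]
  = 0.5159 + 0.4791
  = 0.9950 bits
H(U,V) = -[(11/24)·log₂(11/24) + (13/24)·log₂(13/24)]
  = 0.5159 + 0.4791
  = 0.9950 bits

I(U;V) = H(U) + H(V) - H(U,V)
  = 0.9950 + 0.9950 - 0.9950
  = 0.9950 bits

Right side, with H(U|V) computed directly from the conditional probabilities:
H(U|V) = -Σ P(U,V)·log₂ P(U|V), where P(U|V) = P(U,V) / P(V)
  (cells with P(U,V) = 0 contribute 0)
  (U=0,V=0): P(U|V) = (11/24)/(11/24) = 1;  -(11/24)·log₂(1) = 0.0000
  (U=1,V=1): P(U|V) = (13/24)/(13/24) = 1;  -(13/24)·log₂(1) = 0.0000
H(U|V) = 0.0000 + 0.0000
  = 0.0000 bits
H(U) - H(U|V) = 0.9950 - 0.0000 = 0.9950 bits

Both sides equal 0.9950 bits, so I(U;V) = H(U) - H(U|V) ✓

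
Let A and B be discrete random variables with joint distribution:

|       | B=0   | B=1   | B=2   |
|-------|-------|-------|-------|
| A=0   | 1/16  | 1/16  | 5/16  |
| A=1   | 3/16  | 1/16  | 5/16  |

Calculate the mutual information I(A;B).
Marginal P(A) (row sums):
  P(A=0) = 1/16 + 1/16 + 5/16 = 7/16
  P(A=1) = 3/16 + 1/16 + 5/16 = 9/16
Marginal P(B) (column sums):
  P(B=0) = 1/16 + 3/16 = 1/4
  P(B=1) = 1/16 + 1/16 = 1/8
  P(B=2) = 5/16 + 5/16 = 5/8

H(A) = -[(7/16)·log₂(7/16) + (9/16)·log₂(9/16)]
  = 0.5218 + 0.4669
  = 0.9887 bits
H(B) = -[(1/4)·log₂(1/4) + (1/8)·log₂(1/8) + (5/8)·log₂(5/8)]
  = 0.5000 + 0.3750 + 0.4238
  = 1.2988 bits
H(A,B) = -[(1/16)·log₂(1/16) + (1/16)·log₂(1/16) + (5/16)·log₂(5/16) + (3/16)·log₂(3/16) + (1/16)·log₂(1/16) + (5/16)·log₂(5/16)]
  = 0.2500 + 0.2500 + 0.5244 + 0.4528 + 0.2500 + 0.5244
  = 2.2516 bits

I(A;B) = H(A) + H(B) - H(A,B)
  = 0.9887 + 1.2988 - 2.2516
  = 0.0359 bits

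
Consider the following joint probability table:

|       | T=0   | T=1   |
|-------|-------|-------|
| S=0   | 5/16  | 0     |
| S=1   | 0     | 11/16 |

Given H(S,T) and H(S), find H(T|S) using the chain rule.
From the chain rule: H(S,T) = H(S) + H(T|S)
Therefore: H(T|S) = H(S,T) - H(S)

H(S,T) = -[(5/16)·log₂(5/16) + (11/16)·log₂(11/16)]
  = 0.5244 + 0.3716
  = 0.8960 bits
Marginal P(S) (row sums):
  P(S=0) = 5/16 + 0 = 5/16
  P(S=1) = 0 + 11/16 = 11/16
H(S) = -[(5/16)·log₂(5/16) + (11/16)·log₂(11/16)]
  = 0.5244 + 0.3716
  = 0.8960 bits

H(T|S) = 0.8960 - 0.8960 = 0.0000 bits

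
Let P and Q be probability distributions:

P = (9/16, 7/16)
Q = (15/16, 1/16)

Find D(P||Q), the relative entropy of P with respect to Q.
D(P||Q) = Σ P(i) log₂(P(i)/Q(i))
  i=0: (9/16) × log₂((9/16)/(15/16)) = (9/16) × log₂(3/5) = -0.4145
  i=1: (7/16) × log₂((7/16)/(1/16)) = (7/16) × log₂(7) = 1.2282
D(P||Q) = -0.4145 + 1.2282
  = 0.8137 bits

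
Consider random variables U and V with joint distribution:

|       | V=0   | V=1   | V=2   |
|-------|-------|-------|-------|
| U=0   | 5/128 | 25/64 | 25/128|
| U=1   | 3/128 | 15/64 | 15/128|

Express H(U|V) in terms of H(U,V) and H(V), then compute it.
H(U|V) = H(U,V) - H(V)

Marginal P(V) (column sums):
  P(V=0) = 5/128 + 3/128 = 1/16
  P(V=1) = 25/64 + 15/64 = 5/8
  P(V=2) = 25/128 + 15/128 = 5/16

H(U,V) = -[(5/128)·log₂(5/128) + (25/64)·log₂(25/64) + (25/128)·log₂(25/128) + (3/128)·log₂(3/128) + (15/64)·log₂(15/64) + (15/128)·log₂(15/128)]
  = 0.1827 + 0.5297 + 0.4602 + 0.1269 + 0.4906 + 0.3625
  = 2.1526 bits
H(V) = -[(1/16)·log₂(1/16) + (5/8)·log₂(5/8) + (5/16)·log₂(5/16)]
  = 0.2500 + 0.4238 + 0.5244
  = 1.1982 bits

H(U|V) = 2.1526 - 1.1982 = 0.9544 bits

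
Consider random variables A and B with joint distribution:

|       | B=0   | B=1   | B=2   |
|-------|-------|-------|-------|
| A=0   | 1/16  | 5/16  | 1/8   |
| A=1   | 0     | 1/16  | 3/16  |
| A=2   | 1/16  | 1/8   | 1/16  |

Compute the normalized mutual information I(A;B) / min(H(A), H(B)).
Marginal P(A) (row sums):
  P(A=0) = 1/16 + 5/16 + 1/8 = 1/2
  P(A=1) = 0 + 1/16 + 3/16 = 1/4
  P(A=2) = 1/16 + 1/8 + 1/16 = 1/4
Marginal P(B) (column sums):
  P(B=0) = 1/16 + 0 + 1/16 = 1/8
  P(B=1) = 5/16 + 1/16 + 1/8 = 1/2
  P(B=2) = 1/8 + 3/16 + 1/16 = 3/8

H(A) = -[(1/2)·log₂(1/2) + (1/4)·log₂(1/4) + (1/4)·log₂(1/4)]
  = 0.5000 + 0.5000 + 0.5000
  = 1.5000 bits
H(B) = -[(1/8)·log₂(1/8) + (1/2)·log₂(1/2) + (3/8)·log₂(3/8)]
  = 0.3750 + 0.5000 + 0.5306
  = 1.4056 bits
H(A,B) = -[(1/16)·log₂(1/16) + (5/16)·log₂(5/16) + (1/8)·log₂(1/8) + (1/16)·log₂(1/16) + (3/16)·log₂(3/16) + (1/16)·log₂(1/16) + (1/8)·log₂(1/8) + (1/16)·log₂(1/16)]
  = 0.2500 + 0.5244 + 0.3750 + 0.2500 + 0.4528 + 0.2500 + 0.3750 + 0.2500
  = 2.7272 bits

I(A;B) = H(A) + H(B) - H(A,B)
  = 1.5000 + 1.4056 - 2.7272
  = 0.1784 bits

min(H(A), H(B)) = min(1.5000, 1.4056) = 1.4056 bits
Normalized MI = 0.1784 / 1.4056 = 0.1269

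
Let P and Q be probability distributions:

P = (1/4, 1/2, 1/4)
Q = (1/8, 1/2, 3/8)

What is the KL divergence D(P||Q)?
D(P||Q) = Σ P(i) log₂(P(i)/Q(i))
  i=0: (1/4) × log₂((1/4)/(1/8)) = (1/4) × log₂(2) = 0.2500
  i=1: (1/2) × log₂((1/2)/(1/2)) = (1/2) × log₂(1) = 0.0000
  i=2: (1/4) × log₂((1/4)/(3/8)) = (1/4) × log₂(2/3) = -0.1462
D(P||Q) = 0.2500 + 0.0000 - 0.1462
  = 0.1038 bits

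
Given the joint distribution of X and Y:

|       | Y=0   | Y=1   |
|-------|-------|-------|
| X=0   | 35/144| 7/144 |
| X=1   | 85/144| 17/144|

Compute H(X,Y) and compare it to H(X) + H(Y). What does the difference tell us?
Marginal P(X) (row sums):
  P(X=0) = 35/144 + 7/144 = 7/24
  P(X=1) = 85/144 + 17/144 = 17/24
Marginal P(Y) (column sums):
  P(Y=0) = 35/144 + 85/144 = 5/6
  P(Y=1) = 7/144 + 17/144 = 1/6

H(X,Y) = -[(35/144)·log₂(35/144) + (7/144)·log₂(7/144) + (85/144)·log₂(85/144) + (17/144)·log₂(17/144)]
  = 0.4960 + 0.2121 + 0.4489 + 0.3639
  = 1.5209 bits
H(X) = -[(7/24)·log₂(7/24) + (17/24)·log₂(17/24)]
  = 0.5185 + 0.3524
  = 0.8709 bits
H(Y) = -[(5/6)·log₂(5/6) + (1/6)·log₂(1/6)]
  = 0.2192 + 0.4308
  = 0.6500 bits

H(X) + H(Y) = 0.8709 + 0.6500 = 1.5209 bits
Difference: H(X) + H(Y) - H(X,Y) = 1.5209 - 1.5209 = 0.0000 bits = I(X;Y)

The difference is the mutual information; it is 0 here, so X and Y are independent (the joint entropy equals the sum of the marginal entropies).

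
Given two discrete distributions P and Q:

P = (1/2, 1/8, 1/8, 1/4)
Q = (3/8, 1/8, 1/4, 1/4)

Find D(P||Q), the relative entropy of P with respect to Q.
D(P||Q) = Σ P(i) log₂(P(i)/Q(i))
  i=0: (1/2) × log₂((1/2)/(3/8)) = (1/2) × log₂(4/3) = 0.2075
  i=1: (1/8) × log₂((1/8)/(1/8)) = (1/8) × log₂(1) = 0.0000
  i=2: (1/8) × log₂((1/8)/(1/4)) = (1/8) × log₂(1/2) = -0.1250
  i=3: (1/4) × log₂((1/4)/(1/4)) = (1/4) × log₂(1) = 0.0000
D(P||Q) = 0.2075 + 0.0000 - 0.1250 + 0.0000
  = 0.0825 bits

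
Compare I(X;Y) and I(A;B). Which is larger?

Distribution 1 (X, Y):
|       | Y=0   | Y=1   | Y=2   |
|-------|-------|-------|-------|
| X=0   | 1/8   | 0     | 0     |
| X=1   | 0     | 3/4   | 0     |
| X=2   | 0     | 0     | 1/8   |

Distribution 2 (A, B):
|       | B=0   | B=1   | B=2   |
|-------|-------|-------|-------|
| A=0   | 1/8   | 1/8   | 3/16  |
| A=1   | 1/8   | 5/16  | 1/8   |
Distribution 1 (X, Y):
Marginal P(X) (row sums):
  P(X=0) = 1/8 + 0 + 0 = 1/8
  P(X=1) = 0 + 3/4 + 0 = 3/4
  P(X=2) = 0 + 0 + 1/8 = 1/8
Marginal P(Y) (column sums):
  P(Y=0) = 1/8 + 0 + 0 = 1/8
  P(Y=1) = 0 + 3/4 + 0 = 3/4
  P(Y=2) = 0 + 0 + 1/8 = 1/8

H(X) = -[(1/8)·log₂(1/8) + (3/4)·log₂(3/4) + (1/8)·log₂(1/8)]
  = 0.3750 + 0.3113 + 0.3750
  = 1.0613 bits
H(Y) = -[(1/8)·log₂(1/8) + (3/4)·log₂(3/4) + (1/8)·log₂(1/8)]
  = 0.3750 + 0.3113 + 0.3750
  = 1.0613 bits
H(X,Y) = -[(1/8)·log₂(1/8) + (3/4)·log₂(3/4) + (1/8)·log₂(1/8)]
  = 0.3750 + 0.3113 + 0.3750
  = 1.0613 bits

I(X;Y) = H(X) + H(Y) - H(X,Y)
  = 1.0613 + 1.0613 - 1.0613
  = 1.0613 bits

Distribution 2 (A, B):
Marginal P(A) (row sums):
  P(A=0) = 1/8 + 1/8 + 3/16 = 7/16
  P(A=1) = 1/8 + 5/16 + 1/8 = 9/16
Marginal P(B) (column sums):
  P(B=0) = 1/8 + 1/8 = 1/4
  P(B=1) = 1/8 + 5/16 = 7/16
  P(B=2) = 3/16 + 1/8 = 5/16

H(A) = -[(7/16)·log₂(7/16) + (9/16)·log₂(9/16)]
  = 0.5218 + 0.4669
  = 0.9887 bits
H(B) = -[(1/4)·log₂(1/4) + (7/16)·log₂(7/16) + (5/16)·log₂(5/16)]
  = 0.5000 + 0.5218 + 0.5244
  = 1.5462 bits
H(A,B) = -[(1/8)·log₂(1/8) + (1/8)·log₂(1/8) + (3/16)·log₂(3/16) + (1/8)·log₂(1/8) + (5/16)·log₂(5/16) + (1/8)·log₂(1/8)]
  = 0.3750 + 0.3750 + 0.4528 + 0.3750 + 0.5244 + 0.3750
  = 2.4772 bits

I(A;B) = H(A) + H(B) - H(A,B)
  = 0.9887 + 1.5462 - 2.4772
  = 0.0577 bits

I(X;Y) = 1.0613 bits > I(A;B) = 0.0577 bits, so (X, Y) has the higher mutual information (stronger dependence).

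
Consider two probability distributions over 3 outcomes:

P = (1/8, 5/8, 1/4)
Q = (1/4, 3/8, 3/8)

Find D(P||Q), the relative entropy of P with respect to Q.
D(P||Q) = Σ P(i) log₂(P(i)/Q(i))
  i=0: (1/8) × log₂((1/8)/(1/4)) = (1/8) × log₂(1/2) = -0.1250
  i=1: (5/8) × log₂((5/8)/(3/8)) = (5/8) × log₂(5/3) = 0.4606
  i=2: (1/4) × log₂((1/4)/(3/8)) = (1/4) × log₂(2/3) = -0.1462
D(P||Q) = -0.1250 + 0.4606 - 0.1462
  = 0.1894 bits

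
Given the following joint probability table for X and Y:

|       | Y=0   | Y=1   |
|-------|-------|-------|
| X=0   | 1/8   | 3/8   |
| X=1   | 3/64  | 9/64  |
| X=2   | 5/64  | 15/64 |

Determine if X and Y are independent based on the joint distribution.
Marginal P(X) (row sums):
  P(X=0) = 1/8 + 3/8 = 1/2
  P(X=1) = 3/64 + 9/64 = 3/16
  P(X=2) = 5/64 + 15/64 = 5/16
Marginal P(Y) (column sums):
  P(Y=0) = 1/8 + 3/64 + 5/64 = 1/4
  P(Y=1) = 3/8 + 9/64 + 15/64 = 3/4

X and Y are independent iff P(X=i,Y=j) = P(X=i)·P(Y=j) for every cell.
  P(X=0)·P(Y=0) = 1/2 × 1/4 = 1/8 = P(X=0,Y=0) ✓
  P(X=0)·P(Y=1) = 1/2 × 3/4 = 3/8 = P(X=0,Y=1) ✓
  P(X=1)·P(Y=0) = 3/16 × 1/4 = 3/64 = P(X=1,Y=0) ✓
  P(X=1)·P(Y=1) = 3/16 × 3/4 = 9/64 = P(X=1,Y=1) ✓
  P(X=2)·P(Y=0) = 5/16 × 1/4 = 5/64 = P(X=2,Y=0) ✓
  P(X=2)·P(Y=1) = 5/16 × 3/4 = 15/64 = P(X=2,Y=1) ✓

Yes, X and Y are independent: every cell factors, so I(X;Y) = 0 bits.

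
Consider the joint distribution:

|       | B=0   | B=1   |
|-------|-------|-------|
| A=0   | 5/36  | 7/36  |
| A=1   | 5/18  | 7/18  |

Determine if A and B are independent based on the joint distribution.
Marginal P(A) (row sums):
  P(A=0) = 5/36 + 7/36 = 1/3
  P(A=1) = 5/18 + 7/18 = 2/3
Marginal P(B) (column sums):
  P(B=0) = 5/36 + 5/18 = 5/12
  P(B=1) = 7/36 + 7/18 = 7/12

A and B are independent iff P(A=i,B=j) = P(A=i)·P(B=j) for every cell.
  P(A=0)·P(B=0) = 1/3 × 5/12 = 5/36 = P(A=0,B=0) ✓
  P(A=0)·P(B=1) = 1/3 × 7/12 = 7/36 = P(A=0,B=1) ✓
  P(A=1)·P(B=0) = 2/3 × 5/12 = 5/18 = P(A=1,B=0) ✓
  P(A=1)·P(B=1) = 2/3 × 7/12 = 7/18 = P(A=1,B=1) ✓

Yes, A and B are independent: every cell factors, so I(A;B) = 0 bits.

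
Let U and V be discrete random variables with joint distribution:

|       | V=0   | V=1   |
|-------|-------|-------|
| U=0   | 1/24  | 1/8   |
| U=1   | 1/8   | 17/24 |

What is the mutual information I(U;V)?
Marginal P(U) (row sums):
  P(U=0) = 1/24 + 1/8 = 1/6
  P(U=1) = 1/8 + 17/24 = 5/6
Marginal P(V) (column sums):
  P(V=0) = 1/24 + 1/8 = 1/6
  P(V=1) = 1/8 + 17/24 = 5/6

H(U) = -[(1/6)·log₂(1/6) + (5/6)·log₂(5/6)]
  = 0.4308 + 0.2192
  = 0.6500 bits
H(V) = -[(1/6)·log₂(1/6) + (5/6)·log₂(5/6)]
  = 0.4308 + 0.2192
  = 0.6500 bits
H(U,V) = -[(1/24)·log₂(1/24) + (1/8)·log₂(1/8) + (1/8)·log₂(1/8) + (17/24)·log₂(17/24)]
  = 0.1910 + 0.3750 + 0.3750 + 0.3524
  = 1.2934 bits

I(U;V) = H(U) + H(V) - H(U,V)
  = 0.6500 + 0.6500 - 1.2934
  = 0.0066 bits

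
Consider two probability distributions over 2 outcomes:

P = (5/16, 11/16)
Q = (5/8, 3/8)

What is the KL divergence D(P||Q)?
D(P||Q) = Σ P(i) log₂(P(i)/Q(i))
  i=0: (5/16) × log₂((5/16)/(5/8)) = (5/16) × log₂(1/2) = -0.3125
  i=1: (11/16) × log₂((11/16)/(3/8)) = (11/16) × log₂(11/6) = 0.6012
D(P||Q) = -0.3125 + 0.6012
  = 0.2887 bits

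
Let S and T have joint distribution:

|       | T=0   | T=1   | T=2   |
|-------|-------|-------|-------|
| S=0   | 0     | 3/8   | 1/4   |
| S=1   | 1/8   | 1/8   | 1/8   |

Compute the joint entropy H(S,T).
H(S,T) = -Σ P(S,T) log₂ P(S,T), summed over the non-zero cells:
H(S,T) = -[(3/8)·log₂(3/8) + (1/4)·log₂(1/4) + (1/8)·log₂(1/8) + (1/8)·log₂(1/8) + (1/8)·log₂(1/8)]
  = 0.5306 + 0.5000 + 0.3750 + 0.3750 + 0.3750
  = 2.1556 bits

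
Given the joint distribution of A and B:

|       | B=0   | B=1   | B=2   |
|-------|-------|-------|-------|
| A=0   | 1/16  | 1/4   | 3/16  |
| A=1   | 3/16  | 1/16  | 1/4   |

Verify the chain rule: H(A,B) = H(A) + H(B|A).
Left side:
H(A,B) = -[(1/16)·log₂(1/16) + (1/4)·log₂(1/4) + (3/16)·log₂(3/16) + (3/16)·log₂(3/16) + (1/16)·log₂(1/16) + (1/4)·log₂(1/4)]
  = 0.2500 + 0.5000 + 0.4528 + 0.4528 + 0.2500 + 0.5000
  = 2.4056 bits

Right side:
Marginal P(A) (row sums):
  P(A=0) = 1/16 + 1/4 + 3/16 = 1/2
  P(A=1) = 3/16 + 1/16 + 1/4 = 1/2
H(A) = -[(1/2)·log₂(1/2) + (1/2)·log₂(1/2)]
  = 0.5000 + 0.5000
  = 1.0000 bits
H(B|A) = -Σ P(A,B)·log₂ P(B|A), where P(B|A) = P(A,B) / P(A)
  (A=0,B=0): P(B|A) = (1/16)/(1/2) = 1/8;  -(1/16)·log₂(1/8) = 0.1875
  (A=0,B=1): P(B|A) = (1/4)/(1/2) = 1/2;  -(1/4)·log₂(1/2) = 0.2500
  (A=0,B=2): P(B|A) = (3/16)/(1/2) = 3/8;  -(3/16)·log₂(3/8) = 0.2653
  (A=1,B=0): P(B|A) = (3/16)/(1/2) = 3/8;  -(3/16)·log₂(3/8) = 0.2653
  (A=1,B=1): P(B|A) = (1/16)/(1/2) = 1/8;  -(1/16)·log₂(1/8) = 0.1875
  (A=1,B=2): P(B|A) = (1/4)/(1/2) = 1/2;  -(1/4)·log₂(1/2) = 0.2500
H(B|A) = 0.1875 + 0.2500 + 0.2653 + 0.2653 + 0.1875 + 0.2500
  = 1.4056 bits
H(A) + H(B|A) = 1.0000 + 1.4056 = 2.4056 bits

Both sides equal 2.4056 bits, so the chain rule holds ✓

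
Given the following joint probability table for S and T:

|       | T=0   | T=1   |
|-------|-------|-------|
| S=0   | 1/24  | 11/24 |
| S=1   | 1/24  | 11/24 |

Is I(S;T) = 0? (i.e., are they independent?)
Marginal P(S) (row sums):
  P(S=0) = 1/24 + 11/24 = 1/2
  P(S=1) = 1/24 + 11/24 = 1/2
Marginal P(T) (column sums):
  P(T=0) = 1/24 + 1/24 = 1/12
  P(T=1) = 11/24 + 11/24 = 11/12

S and T are independent iff P(S=i,T=j) = P(S=i)·P(T=j) for every cell.
  P(S=0)·P(T=0) = 1/2 × 1/12 = 1/24 = P(S=0,T=0) ✓
  P(S=0)·P(T=1) = 1/2 × 11/12 = 11/24 = P(S=0,T=1) ✓
  P(S=1)·P(T=0) = 1/2 × 1/12 = 1/24 = P(S=1,T=0) ✓
  P(S=1)·P(T=1) = 1/2 × 11/12 = 11/24 = P(S=1,T=1) ✓

Yes, S and T are independent: every cell factors, so I(S;T) = 0 bits.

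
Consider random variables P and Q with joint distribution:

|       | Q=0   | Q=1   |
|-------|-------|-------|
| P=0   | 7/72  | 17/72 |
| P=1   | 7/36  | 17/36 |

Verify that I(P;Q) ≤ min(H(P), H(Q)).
Marginal P(P) (row sums):
  P(P=0) = 7/72 + 17/72 = 1/3
  P(P=1) = 7/36 + 17/36 = 2/3
Marginal P(Q) (column sums):
  P(Q=0) = 7/72 + 7/36 = 7/24
  P(Q=1) = 17/72 + 17/36 = 17/24

H(P) = -[(1/3)·log₂(1/3) + (2/3)·log₂(2/3)]
  = 0.5283 + 0.3900
  = 0.9183 bits
H(Q) = -[(7/24)·log₂(7/24) + (17/24)·log₂(17/24)]
  = 0.5185 + 0.3524
  = 0.8709 bits
H(P,Q) = -[(7/72)·log₂(7/72) + (17/72)·log₂(17/72) + (7/36)·log₂(7/36) + (17/36)·log₂(17/36)]
  = 0.3269 + 0.4917 + 0.4594 + 0.5112
  = 1.7892 bits

I(P;Q) = H(P) + H(Q) - H(P,Q)
  = 0.9183 + 0.8709 - 1.7892
  = 0.0000 bits

min(H(P), H(Q)) = min(0.9183, 0.8709) = 0.8709 bits
Since 0.0000 ≤ 0.8709, the bound is satisfied ✓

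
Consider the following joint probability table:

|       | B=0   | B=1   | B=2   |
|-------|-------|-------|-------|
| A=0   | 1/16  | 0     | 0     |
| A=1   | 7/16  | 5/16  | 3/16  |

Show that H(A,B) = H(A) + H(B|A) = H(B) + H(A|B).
Marginal P(A) (row sums):
  P(A=0) = 1/16 + 0 + 0 = 1/16
  P(A=1) = 7/16 + 5/16 + 3/16 = 15/16
Marginal P(B) (column sums):
  P(B=0) = 1/16 + 7/16 = 1/2
  P(B=1) = 0 + 5/16 = 5/16
  P(B=2) = 0 + 3/16 = 3/16

Decomposition 1: H(A) + H(B|A)
H(A) = -[(1/16)·log₂(1/16) + (15/16)·log₂(15/16)]
  = 0.2500 + 0.0873
  = 0.3373 bits
H(B|A) = -Σ P(A,B)·log₂ P(B|A), where P(B|A) = P(A,B) / P(A)
  (cells with P(A,B) = 0 contribute 0)
  (A=0,B=0): P(B|A) = (1/16)/(1/16) = 1;  -(1/16)·log₂(1) = 0.0000
  (A=1,B=0): P(B|A) = (7/16)/(15/16) = 7/15;  -(7/16)·log₂(7/15) = 0.4810
  (A=1,B=1): P(B|A) = (5/16)/(15/16) = 1/3;  -(5/16)·log₂(1/3) = 0.4953
  (A=1,B=2): P(B|A) = (3/16)/(15/16) = 1/5;  -(3/16)·log₂(1/5) = 0.4354
H(B|A) = 0.0000 + 0.4810 + 0.4953 + 0.4354
  = 1.4117 bits
H(A) + H(B|A) = 0.3373 + 1.4117 = 1.7490 bits

Decomposition 2: H(B) + H(A|B)
H(B) = -[(1/2)·log₂(1/2) + (5/16)·log₂(5/16) + (3/16)·log₂(3/16)]
  = 0.5000 + 0.5244 + 0.4528
  = 1.4772 bits
H(A|B) = -Σ P(A,B)·log₂ P(A|B), where P(A|B) = P(A,B) / P(B)
  (cells with P(A,B) = 0 contribute 0)
  (A=0,B=0): P(A|B) = (1/16)/(1/2) = 1/8;  -(1/16)·log₂(1/8) = 0.1875
  (A=1,B=0): P(A|B) = (7/16)/(1/2) = 7/8;  -(7/16)·log₂(7/8) = 0.0843
  (A=1,B=1): P(A|B) = (5/16)/(5/16) = 1;  -(5/16)·log₂(1) = 0.0000
  (A=1,B=2): P(A|B) = (3/16)/(3/16) = 1;  -(3/16)·log₂(1) = 0.0000
H(A|B) = 0.1875 + 0.0843 + 0.0000 + 0.0000
  = 0.2718 bits
H(B) + H(A|B) = 1.4772 + 0.2718 = 1.7490 bits

Direct computation of the joint entropy:
H(A,B) = -[(1/16)·log₂(1/16) + (7/16)·log₂(7/16) + (5/16)·log₂(5/16) + (3/16)·log₂(3/16)]
  = 0.2500 + 0.5218 + 0.5244 + 0.4528
  = 1.7490 bits

All three agree: H(A,B) = 1.7490 bits ✓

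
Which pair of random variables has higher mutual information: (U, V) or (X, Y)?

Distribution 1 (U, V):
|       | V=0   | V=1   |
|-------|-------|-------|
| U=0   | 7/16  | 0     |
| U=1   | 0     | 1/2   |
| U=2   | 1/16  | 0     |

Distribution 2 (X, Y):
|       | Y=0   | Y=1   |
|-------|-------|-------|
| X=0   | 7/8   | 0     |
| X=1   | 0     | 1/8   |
Distribution 1 (U, V):
Marginal P(U) (row sums):
  P(U=0) = 7/16 + 0 = 7/16
  P(U=1) = 0 + 1/2 = 1/2
  P(U=2) = 1/16 + 0 = 1/16
Marginal P(V) (column sums):
  P(V=0) = 7/16 + 0 + 1/16 = 1/2
  P(V=1) = 0 + 1/2 + 0 = 1/2

H(U) = -[(7/16)·log₂(7/16) + (1/2)·log₂(1/2) + (1/16)·log₂(1/16)]
  = 0.5218 + 0.5000 + 0.2500
  = 1.2718 bits
H(V) = -[(1/2)·log₂(1/2) + (1/2)·log₂(1/2)]
  = 0.5000 + 0.5000
  = 1.0000 bits
H(U,V) = -[(7/16)·log₂(7/16) + (1/2)·log₂(1/2) + (1/16)·log₂(1/16)]
  = 0.5218 + 0.5000 + 0.2500
  = 1.2718 bits

I(U;V) = H(U) + H(V) - H(U,V)
  = 1.2718 + 1.0000 - 1.2718
  = 1.0000 bits

Distribution 2 (X, Y):
Marginal P(X) (row sums):
  P(X=0) = 7/8 + 0 = 7/8
  P(X=1) = 0 + 1/8 = 1/8
Marginal P(Y) (column sums):
  P(Y=0) = 7/8 + 0 = 7/8
  P(Y=1) = 0 + 1/8 = 1/8

H(X) = -[(7/8)·log₂(7/8) + (1/8)·log₂(1/8)]
  = 0.1686 + 0.3750
  = 0.5436 bits
H(Y) = -[(7/8)·log₂(7/8) + (1/8)·log₂(1/8)]
  = 0.1686 + 0.3750
  = 0.5436 bits
H(X,Y) = -[(7/8)·log₂(7/8) + (1/8)·log₂(1/8)]
  = 0.1686 + 0.3750
  = 0.5436 bits

I(X;Y) = H(X) + H(Y) - H(X,Y)
  = 0.5436 + 0.5436 - 0.5436
  = 0.5436 bits

I(U;V) = 1.0000 bits > I(X;Y) = 0.5436 bits, so (U, V) has the higher mutual information (stronger dependence).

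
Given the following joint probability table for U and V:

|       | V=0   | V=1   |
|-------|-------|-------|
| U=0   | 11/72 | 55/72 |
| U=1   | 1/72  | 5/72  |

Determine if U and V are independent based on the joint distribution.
Marginal P(U) (row sums):
  P(U=0) = 11/72 + 55/72 = 11/12
  P(U=1) = 1/72 + 5/72 = 1/12
Marginal P(V) (column sums):
  P(V=0) = 11/72 + 1/72 = 1/6
  P(V=1) = 55/72 + 5/72 = 5/6

U and V are independent iff P(U=i,V=j) = P(U=i)·P(V=j) for every cell.
  P(U=0)·P(V=0) = 11/12 × 1/6 = 11/72 = P(U=0,V=0) ✓
  P(U=0)·P(V=1) = 11/12 × 5/6 = 55/72 = P(U=0,V=1) ✓
  P(U=1)·P(V=0) = 1/12 × 1/6 = 1/72 = P(U=1,V=0) ✓
  P(U=1)·P(V=1) = 1/12 × 5/6 = 5/72 = P(U=1,V=1) ✓

Yes, U and V are independent: every cell factors, so I(U;V) = 0 bits.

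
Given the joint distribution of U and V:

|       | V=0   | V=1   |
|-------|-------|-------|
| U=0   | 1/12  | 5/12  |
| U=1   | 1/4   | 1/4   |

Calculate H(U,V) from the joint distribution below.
H(U,V) = -Σ P(U,V) log₂ P(U,V), summed over the non-zero cells:
H(U,V) = -[(1/12)·log₂(1/12) + (5/12)·log₂(5/12) + (1/4)·log₂(1/4) + (1/4)·log₂(1/4)]
  = 0.2987 + 0.5263 + 0.5000 + 0.5000
  = 1.8250 bits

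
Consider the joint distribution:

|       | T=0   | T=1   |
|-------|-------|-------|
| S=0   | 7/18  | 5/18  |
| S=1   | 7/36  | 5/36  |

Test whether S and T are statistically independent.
Marginal P(S) (row sums):
  P(S=0) = 7/18 + 5/18 = 2/3
  P(S=1) = 7/36 + 5/36 = 1/3
Marginal P(T) (column sums):
  P(T=0) = 7/18 + 7/36 = 7/12
  P(T=1) = 5/18 + 5/36 = 5/12

S and T are independent iff P(S=i,T=j) = P(S=i)·P(T=j) for every cell.
  P(S=0)·P(T=0) = 2/3 × 7/12 = 7/18 = P(S=0,T=0) ✓
  P(S=0)·P(T=1) = 2/3 × 5/12 = 5/18 = P(S=0,T=1) ✓
  P(S=1)·P(T=0) = 1/3 × 7/12 = 7/36 = P(S=1,T=0) ✓
  P(S=1)·P(T=1) = 1/3 × 5/12 = 5/36 = P(S=1,T=1) ✓

Yes, S and T are independent: every cell factors, so I(S;T) = 0 bits.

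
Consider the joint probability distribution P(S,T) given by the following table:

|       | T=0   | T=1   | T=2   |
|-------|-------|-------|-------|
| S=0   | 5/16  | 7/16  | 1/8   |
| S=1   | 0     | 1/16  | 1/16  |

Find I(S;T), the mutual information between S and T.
Marginal P(S) (row sums):
  P(S=0) = 5/16 + 7/16 + 1/8 = 7/8
  P(S=1) = 0 + 1/16 + 1/16 = 1/8
Marginal P(T) (column sums):
  P(T=0) = 5/16 + 0 = 5/16
  P(T=1) = 7/16 + 1/16 = 1/2
  P(T=2) = 1/8 + 1/16 = 3/16

H(S) = -[(7/8)·log₂(7/8) + (1/8)·log₂(1/8)]
  = 0.1686 + 0.3750
  = 0.5436 bits
H(T) = -[(5/16)·log₂(5/16) + (1/2)·log₂(1/2) + (3/16)·log₂(3/16)]
  = 0.5244 + 0.5000 + 0.4528
  = 1.4772 bits
H(S,T) = -[(5/16)·log₂(5/16) + (7/16)·log₂(7/16) + (1/8)·log₂(1/8) + (1/16)·log₂(1/16) + (1/16)·log₂(1/16)]
  = 0.5244 + 0.5218 + 0.3750 + 0.2500 + 0.2500
  = 1.9212 bits

I(S;T) = H(S) + H(T) - H(S,T)
  = 0.5436 + 1.4772 - 1.9212
  = 0.0996 bits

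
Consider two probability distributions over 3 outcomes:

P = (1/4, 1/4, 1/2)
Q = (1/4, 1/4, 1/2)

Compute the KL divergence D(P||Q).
D(P||Q) = Σ P(i) log₂(P(i)/Q(i))
  i=0: (1/4) × log₂((1/4)/(1/4)) = (1/4) × log₂(1) = 0.0000
  i=1: (1/4) × log₂((1/4)/(1/4)) = (1/4) × log₂(1) = 0.0000
  i=2: (1/2) × log₂((1/2)/(1/2)) = (1/2) × log₂(1) = 0.0000
D(P||Q) = 0.0000 + 0.0000 + 0.0000
  = 0.0000 bits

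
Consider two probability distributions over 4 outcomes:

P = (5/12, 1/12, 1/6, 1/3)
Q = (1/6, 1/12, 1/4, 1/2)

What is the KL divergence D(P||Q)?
D(P||Q) = Σ P(i) log₂(P(i)/Q(i))
  i=0: (5/12) × log₂((5/12)/(1/6)) = (5/12) × log₂(5/2) = 0.5508
  i=1: (1/12) × log₂((1/12)/(1/12)) = (1/12) × log₂(1) = 0.0000
  i=2: (1/6) × log₂((1/6)/(1/4)) = (1/6) × log₂(2/3) = -0.0975
  i=3: (1/3) × log₂((1/3)/(1/2)) = (1/3) × log₂(2/3) = -0.1950
D(P||Q) = 0.5508 + 0.0000 - 0.0975 - 0.1950
  = 0.2583 bits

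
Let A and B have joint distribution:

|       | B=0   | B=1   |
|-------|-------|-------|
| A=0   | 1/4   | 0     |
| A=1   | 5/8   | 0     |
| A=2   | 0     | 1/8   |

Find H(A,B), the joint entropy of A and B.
H(A,B) = -Σ P(A,B) log₂ P(A,B), summed over the non-zero cells:
H(A,B) = -[(1/4)·log₂(1/4) + (5/8)·log₂(5/8) + (1/8)·log₂(1/8)]
  = 0.5000 + 0.4238 + 0.3750
  = 1.2988 bits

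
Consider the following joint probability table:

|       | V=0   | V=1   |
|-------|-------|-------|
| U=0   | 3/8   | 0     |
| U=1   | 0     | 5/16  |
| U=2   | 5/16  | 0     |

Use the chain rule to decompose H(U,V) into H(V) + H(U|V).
By the chain rule: H(U,V) = H(V) + H(U|V)

Marginal P(V) (column sums):
  P(V=0) = 3/8 + 0 + 5/16 = 11/16
  P(V=1) = 0 + 5/16 + 0 = 5/16
H(V) = -[(11/16)·log₂(11/16) + (5/16)·log₂(5/16)]
  = 0.3716 + 0.5244
  = 0.8960 bits
H(U|V) = -Σ P(U,V)·log₂ P(U|V), where P(U|V) = P(U,V) / P(V)
  (cells with P(U,V) = 0 contribute 0)
  (U=0,V=0): P(U|V) = (3/8)/(11/16) = 6/11;  -(3/8)·log₂(6/11) = 0.3279
  (U=1,V=1): P(U|V) = (5/16)/(5/16) = 1;  -(5/16)·log₂(1) = 0.0000
  (U=2,V=0): P(U|V) = (5/16)/(11/16) = 5/11;  -(5/16)·log₂(5/11) = 0.3555
H(U|V) = 0.3279 + 0.0000 + 0.3555
  = 0.6834 bits

H(U,V) = H(V) + H(U|V) = 0.8960 + 0.6834 = 1.5794 bits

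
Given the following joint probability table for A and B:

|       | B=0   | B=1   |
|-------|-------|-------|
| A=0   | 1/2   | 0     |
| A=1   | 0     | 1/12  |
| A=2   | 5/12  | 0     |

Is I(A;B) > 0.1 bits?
Marginal P(A) (row sums):
  P(A=0) = 1/2 + 0 = 1/2
  P(A=1) = 0 + 1/12 = 1/12
  P(A=2) = 5/12 + 0 = 5/12
Marginal P(B) (column sums):
  P(B=0) = 1/2 + 0 + 5/12 = 11/12
  P(B=1) = 0 + 1/12 + 0 = 1/12

H(A) = -[(1/2)·log₂(1/2) + (1/12)·log₂(1/12) + (5/12)·log₂(5/12)]
  = 0.5000 + 0.2987 + 0.5263
  = 1.3250 bits
H(B) = -[(11/12)·log₂(11/12) + (1/12)·log₂(1/12)]
  = 0.1151 + 0.2987
  = 0.4138 bits
H(A,B) = -[(1/2)·log₂(1/2) + (1/12)·log₂(1/12) + (5/12)·log₂(5/12)]
  = 0.5000 + 0.2987 + 0.5263
  = 1.3250 bits

I(A;B) = H(A) + H(B) - H(A,B)
  = 1.3250 + 0.4138 - 1.3250
  = 0.4138 bits

Yes. I(A;B) = 0.4138 bits, which is > 0.1 bits.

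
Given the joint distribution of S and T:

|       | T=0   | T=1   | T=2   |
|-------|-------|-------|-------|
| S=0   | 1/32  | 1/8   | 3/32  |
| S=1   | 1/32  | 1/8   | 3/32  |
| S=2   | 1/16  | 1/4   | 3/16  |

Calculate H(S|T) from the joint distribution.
Marginal P(T) (column sums):
  P(T=0) = 1/32 + 1/32 + 1/16 = 1/8
  P(T=1) = 1/8 + 1/8 + 1/4 = 1/2
  P(T=2) = 3/32 + 3/32 + 3/16 = 3/8

H(S|T) = -Σ P(S,T)·log₂ P(S|T), where P(S|T) = P(S,T) / P(T)
  (S=0,T=0): P(S|T) = (1/32)/(1/8) = 1/4;  -(1/32)·log₂(1/4) = 0.0625
  (S=0,T=1): P(S|T) = (1/8)/(1/2) = 1/4;  -(1/8)·log₂(1/4) = 0.2500
  (S=0,T=2): P(S|T) = (3/32)/(3/8) = 1/4;  -(3/32)·log₂(1/4) = 0.1875
  (S=1,T=0): P(S|T) = (1/32)/(1/8) = 1/4;  -(1/32)·log₂(1/4) = 0.0625
  (S=1,T=1): P(S|T) = (1/8)/(1/2) = 1/4;  -(1/8)·log₂(1/4) = 0.2500
  (S=1,T=2): P(S|T) = (3/32)/(3/8) = 1/4;  -(3/32)·log₂(1/4) = 0.1875
  (S=2,T=0): P(S|T) = (1/16)/(1/8) = 1/2;  -(1/16)·log₂(1/2) = 0.0625
  (S=2,T=1): P(S|T) = (1/4)/(1/2) = 1/2;  -(1/4)·log₂(1/2) = 0.2500
  (S=2,T=2): P(S|T) = (3/16)/(3/8) = 1/2;  -(3/16)·log₂(1/2) = 0.1875
H(S|T) = 0.0625 + 0.2500 + 0.1875 + 0.0625 + 0.2500 + 0.1875 + 0.0625 + 0.2500 + 0.1875
  = 1.5000 bits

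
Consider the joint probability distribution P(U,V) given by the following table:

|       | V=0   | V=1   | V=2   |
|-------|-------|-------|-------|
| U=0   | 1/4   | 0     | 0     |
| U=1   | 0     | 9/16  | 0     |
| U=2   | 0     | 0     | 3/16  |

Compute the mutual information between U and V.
Marginal P(U) (row sums):
  P(U=0) = 1/4 + 0 + 0 = 1/4
  P(U=1) = 0 + 9/16 + 0 = 9/16
  P(U=2) = 0 + 0 + 3/16 = 3/16
Marginal P(V) (column sums):
  P(V=0) = 1/4 + 0 + 0 = 1/4
  P(V=1) = 0 + 9/16 + 0 = 9/16
  P(V=2) = 0 + 0 + 3/16 = 3/16

H(U) = -[(1/4)·log₂(1/4) + (9/16)·log₂(9/16) + (3/16)·log₂(3/16)]
  = 0.5000 + 0.4669 + 0.4528
  = 1.4197 bits
H(V) = -[(1/4)·log₂(1/4) + (9/16)·log₂(9/16) + (3/16)·log₂(3/16)]
  = 0.5000 + 0.4669 + 0.4528
  = 1.4197 bits
H(U,V) = -[(1/4)·log₂(1/4) + (9/16)·log₂(9/16) + (3/16)·log₂(3/16)]
  = 0.5000 + 0.4669 + 0.4528
  = 1.4197 bits

I(U;V) = H(U) + H(V) - H(U,V)
  = 1.4197 + 1.4197 - 1.4197
  = 1.4197 bits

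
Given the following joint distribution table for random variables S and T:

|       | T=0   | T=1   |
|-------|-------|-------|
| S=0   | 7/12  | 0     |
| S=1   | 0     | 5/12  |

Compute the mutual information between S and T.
Marginal P(S) (row sums):
  P(S=0) = 7/12 + 0 = 7/12
  P(S=1) = 0 + 5/12 = 5/12
Marginal P(T) (column sums):
  P(T=0) = 7/12 + 0 = 7/12
  P(T=1) = 0 + 5/12 = 5/12

H(S) = -[(7/12)·log₂(7/12) + (5/12)·log₂(5/12)]
  = 0.4536 + 0.5263
  = 0.9799 bits
H(T) = -[(7/12)·log₂(7/12) + (5/12)·log₂(5/12)]
  = 0.4536 + 0.5263
  = 0.9799 bits
H(S,T) = -[(7/12)·log₂(7/12) + (5/12)·log₂(5/12)]
  = 0.4536 + 0.5263
  = 0.9799 bits

I(S;T) = H(S) + H(T) - H(S,T)
  = 0.9799 + 0.9799 - 0.9799
  = 0.9799 bits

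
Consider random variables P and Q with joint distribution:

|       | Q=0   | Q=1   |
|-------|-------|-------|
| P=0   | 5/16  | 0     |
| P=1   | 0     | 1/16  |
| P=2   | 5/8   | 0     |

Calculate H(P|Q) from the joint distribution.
Marginal P(Q) (column sums):
  P(Q=0) = 5/16 + 0 + 5/8 = 15/16
  P(Q=1) = 0 + 1/16 + 0 = 1/16

H(P|Q) = -Σ P(P,Q)·log₂ P(P|Q), where P(P|Q) = P(P,Q) / P(Q)
  (cells with P(P,Q) = 0 contribute 0)
  (P=0,Q=0): P(P|Q) = (5/16)/(15/16) = 1/3;  -(5/16)·log₂(1/3) = 0.4953
  (P=1,Q=1): P(P|Q) = (1/16)/(1/16) = 1;  -(1/16)·log₂(1) = 0.0000
  (P=2,Q=0): P(P|Q) = (5/8)/(15/16) = 2/3;  -(5/8)·log₂(2/3) = 0.3656
H(P|Q) = 0.4953 + 0.0000 + 0.3656
  = 0.8609 bits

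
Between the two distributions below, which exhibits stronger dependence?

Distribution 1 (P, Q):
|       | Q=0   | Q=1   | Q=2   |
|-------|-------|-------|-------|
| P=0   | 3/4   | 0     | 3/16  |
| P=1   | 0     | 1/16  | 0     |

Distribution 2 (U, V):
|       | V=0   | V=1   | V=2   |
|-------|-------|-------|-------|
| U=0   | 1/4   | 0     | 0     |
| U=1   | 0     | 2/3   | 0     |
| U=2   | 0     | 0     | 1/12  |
Distribution 1 (P, Q):
Marginal P(P) (row sums):
  P(P=0) = 3/4 + 0 + 3/16 = 15/16
  P(P=1) = 0 + 1/16 + 0 = 1/16
Marginal P(Q) (column sums):
  P(Q=0) = 3/4 + 0 = 3/4
  P(Q=1) = 0 + 1/16 = 1/16
  P(Q=2) = 3/16 + 0 = 3/16

H(P) = -[(15/16)·log₂(15/16) + (1/16)·log₂(1/16)]
  = 0.0873 + 0.2500
  = 0.3373 bits
H(Q) = -[(3/4)·log₂(3/4) + (1/16)·log₂(1/16) + (3/16)·log₂(3/16)]
  = 0.3113 + 0.2500 + 0.4528
  = 1.0141 bits
H(P,Q) = -[(3/4)·log₂(3/4) + (3/16)·log₂(3/16) + (1/16)·log₂(1/16)]
  = 0.3113 + 0.4528 + 0.2500
  = 1.0141 bits

I(P;Q) = H(P) + H(Q) - H(P,Q)
  = 0.3373 + 1.0141 - 1.0141
  = 0.3373 bits

Distribution 2 (U, V):
Marginal P(U) (row sums):
  P(U=0) = 1/4 + 0 + 0 = 1/4
  P(U=1) = 0 + 2/3 + 0 = 2/3
  P(U=2) = 0 + 0 + 1/12 = 1/12
Marginal P(V) (column sums):
  P(V=0) = 1/4 + 0 + 0 = 1/4
  P(V=1) = 0 + 2/3 + 0 = 2/3
  P(V=2) = 0 + 0 + 1/12 = 1/12

H(U) = -[(1/4)·log₂(1/4) + (2/3)·log₂(2/3) + (1/12)·log₂(1/12)]
  = 0.5000 + 0.3900 + 0.2987
  = 1.1887 bits
H(V) = -[(1/4)·log₂(1/4) + (2/3)·log₂(2/3) + (1/12)·log₂(1/12)]
  = 0.5000 + 0.3900 + 0.2987
  = 1.1887 bits
H(U,V) = -[(1/4)·log₂(1/4) + (2/3)·log₂(2/3) + (1/12)·log₂(1/12)]
  = 0.5000 + 0.3900 + 0.2987
  = 1.1887 bits

I(U;V) = H(U) + H(V) - H(U,V)
  = 1.1887 + 1.1887 - 1.1887
  = 1.1887 bits

I(U;V) = 1.1887 bits > I(P;Q) = 0.3373 bits, so (U, V) has the higher mutual information (stronger dependence).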